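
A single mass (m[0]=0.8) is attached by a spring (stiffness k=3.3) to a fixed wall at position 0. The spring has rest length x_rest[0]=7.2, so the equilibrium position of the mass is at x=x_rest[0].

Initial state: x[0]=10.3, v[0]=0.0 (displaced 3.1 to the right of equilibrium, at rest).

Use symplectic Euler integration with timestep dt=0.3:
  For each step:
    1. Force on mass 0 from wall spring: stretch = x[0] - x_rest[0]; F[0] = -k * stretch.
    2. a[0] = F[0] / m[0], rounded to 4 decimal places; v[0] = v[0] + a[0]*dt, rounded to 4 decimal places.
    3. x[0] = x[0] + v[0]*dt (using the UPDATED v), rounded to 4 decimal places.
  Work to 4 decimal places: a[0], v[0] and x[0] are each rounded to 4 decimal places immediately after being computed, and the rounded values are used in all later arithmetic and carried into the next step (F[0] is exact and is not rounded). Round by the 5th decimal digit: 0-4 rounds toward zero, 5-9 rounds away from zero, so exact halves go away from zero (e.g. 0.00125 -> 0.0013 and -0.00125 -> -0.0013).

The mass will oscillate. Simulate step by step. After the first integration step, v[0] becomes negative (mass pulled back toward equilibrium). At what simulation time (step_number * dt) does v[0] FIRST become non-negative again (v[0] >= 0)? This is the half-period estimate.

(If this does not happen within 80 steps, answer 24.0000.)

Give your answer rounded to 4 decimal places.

Answer: 1.8000

Derivation:
Step 0: x=[10.3000] v=[0.0000]
Step 1: x=[9.1491] v=[-3.8363]
Step 2: x=[7.2746] v=[-6.2483]
Step 3: x=[5.3724] v=[-6.3406]
Step 4: x=[4.1487] v=[-4.0789]
Step 5: x=[4.0578] v=[-0.3029]
Step 6: x=[5.1335] v=[3.5856]
First v>=0 after going negative at step 6, time=1.8000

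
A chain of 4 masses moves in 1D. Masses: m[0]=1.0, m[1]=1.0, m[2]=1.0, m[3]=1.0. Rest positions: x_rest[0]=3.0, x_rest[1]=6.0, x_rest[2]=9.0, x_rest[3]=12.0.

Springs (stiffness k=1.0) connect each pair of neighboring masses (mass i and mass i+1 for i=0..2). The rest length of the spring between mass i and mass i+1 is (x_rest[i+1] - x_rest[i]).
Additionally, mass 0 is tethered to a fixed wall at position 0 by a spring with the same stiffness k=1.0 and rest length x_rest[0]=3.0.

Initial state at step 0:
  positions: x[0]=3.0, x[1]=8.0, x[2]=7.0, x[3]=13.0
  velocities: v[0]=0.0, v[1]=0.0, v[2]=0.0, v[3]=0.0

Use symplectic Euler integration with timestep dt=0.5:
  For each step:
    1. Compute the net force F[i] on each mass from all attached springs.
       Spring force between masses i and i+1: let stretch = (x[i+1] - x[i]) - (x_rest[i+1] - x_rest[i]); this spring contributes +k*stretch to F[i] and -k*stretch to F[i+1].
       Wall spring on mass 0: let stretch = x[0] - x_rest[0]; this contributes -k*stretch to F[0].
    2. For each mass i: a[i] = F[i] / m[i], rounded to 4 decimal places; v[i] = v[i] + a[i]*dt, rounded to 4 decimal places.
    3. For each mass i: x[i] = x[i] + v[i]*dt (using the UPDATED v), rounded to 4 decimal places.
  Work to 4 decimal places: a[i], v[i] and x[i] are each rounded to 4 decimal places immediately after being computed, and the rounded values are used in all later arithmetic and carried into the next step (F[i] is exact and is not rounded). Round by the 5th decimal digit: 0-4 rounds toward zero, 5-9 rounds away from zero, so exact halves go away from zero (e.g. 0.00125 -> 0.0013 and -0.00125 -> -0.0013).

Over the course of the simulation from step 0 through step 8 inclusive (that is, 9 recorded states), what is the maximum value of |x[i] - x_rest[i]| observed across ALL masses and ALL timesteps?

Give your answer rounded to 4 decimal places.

Answer: 2.5157

Derivation:
Step 0: x=[3.0000 8.0000 7.0000 13.0000] v=[0.0000 0.0000 0.0000 0.0000]
Step 1: x=[3.5000 6.5000 8.7500 12.2500] v=[1.0000 -3.0000 3.5000 -1.5000]
Step 2: x=[3.8750 4.8125 10.8125 11.3750] v=[0.7500 -3.3750 4.1250 -1.7500]
Step 3: x=[3.5156 4.3906 11.5157 11.1094] v=[-0.7188 -0.8438 1.4063 -0.5313]
Step 4: x=[2.4961 5.5313 10.3360 11.6954] v=[-2.0391 2.2813 -2.3594 1.1719]
Step 5: x=[1.6113 7.1144 8.2950 12.6915] v=[-1.7696 3.1661 -4.0821 1.9922]
Step 6: x=[1.6995 7.6169 7.0579 13.3385] v=[0.1763 1.0049 -2.4742 1.2940]
Step 7: x=[2.8422 6.5003 7.5307 13.1654] v=[2.2853 -2.2333 0.9456 -0.3463]
Step 8: x=[4.1889 4.7267 9.1546 12.3336] v=[2.6933 -3.5472 3.2478 -1.6637]
Max displacement = 2.5157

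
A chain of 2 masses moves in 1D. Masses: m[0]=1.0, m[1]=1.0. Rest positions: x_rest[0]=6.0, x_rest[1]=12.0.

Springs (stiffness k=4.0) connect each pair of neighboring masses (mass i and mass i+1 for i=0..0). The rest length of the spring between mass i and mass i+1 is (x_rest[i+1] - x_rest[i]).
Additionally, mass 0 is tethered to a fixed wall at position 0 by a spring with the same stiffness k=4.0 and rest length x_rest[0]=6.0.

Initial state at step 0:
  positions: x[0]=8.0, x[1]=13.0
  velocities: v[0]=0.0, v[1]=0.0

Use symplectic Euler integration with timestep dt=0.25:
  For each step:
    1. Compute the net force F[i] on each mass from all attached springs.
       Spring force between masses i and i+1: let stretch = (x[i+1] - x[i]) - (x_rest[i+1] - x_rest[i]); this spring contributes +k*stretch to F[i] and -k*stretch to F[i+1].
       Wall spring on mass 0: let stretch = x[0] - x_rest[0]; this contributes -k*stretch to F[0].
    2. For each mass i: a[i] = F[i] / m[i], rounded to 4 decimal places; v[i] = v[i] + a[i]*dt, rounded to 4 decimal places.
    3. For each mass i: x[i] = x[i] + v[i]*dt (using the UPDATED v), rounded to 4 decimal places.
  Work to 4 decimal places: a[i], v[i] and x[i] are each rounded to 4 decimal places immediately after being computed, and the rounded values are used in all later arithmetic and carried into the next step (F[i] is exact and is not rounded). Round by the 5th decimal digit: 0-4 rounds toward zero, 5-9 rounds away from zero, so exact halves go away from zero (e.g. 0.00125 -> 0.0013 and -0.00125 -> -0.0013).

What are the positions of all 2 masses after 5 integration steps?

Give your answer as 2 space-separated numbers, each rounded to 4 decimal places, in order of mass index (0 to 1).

Step 0: x=[8.0000 13.0000] v=[0.0000 0.0000]
Step 1: x=[7.2500 13.2500] v=[-3.0000 1.0000]
Step 2: x=[6.1875 13.5000] v=[-4.2500 1.0000]
Step 3: x=[5.4063 13.4219] v=[-3.1250 -0.3125]
Step 4: x=[5.2774 12.8399] v=[-0.5157 -2.3281]
Step 5: x=[5.7198 11.8673] v=[1.7694 -3.8906]

Answer: 5.7198 11.8673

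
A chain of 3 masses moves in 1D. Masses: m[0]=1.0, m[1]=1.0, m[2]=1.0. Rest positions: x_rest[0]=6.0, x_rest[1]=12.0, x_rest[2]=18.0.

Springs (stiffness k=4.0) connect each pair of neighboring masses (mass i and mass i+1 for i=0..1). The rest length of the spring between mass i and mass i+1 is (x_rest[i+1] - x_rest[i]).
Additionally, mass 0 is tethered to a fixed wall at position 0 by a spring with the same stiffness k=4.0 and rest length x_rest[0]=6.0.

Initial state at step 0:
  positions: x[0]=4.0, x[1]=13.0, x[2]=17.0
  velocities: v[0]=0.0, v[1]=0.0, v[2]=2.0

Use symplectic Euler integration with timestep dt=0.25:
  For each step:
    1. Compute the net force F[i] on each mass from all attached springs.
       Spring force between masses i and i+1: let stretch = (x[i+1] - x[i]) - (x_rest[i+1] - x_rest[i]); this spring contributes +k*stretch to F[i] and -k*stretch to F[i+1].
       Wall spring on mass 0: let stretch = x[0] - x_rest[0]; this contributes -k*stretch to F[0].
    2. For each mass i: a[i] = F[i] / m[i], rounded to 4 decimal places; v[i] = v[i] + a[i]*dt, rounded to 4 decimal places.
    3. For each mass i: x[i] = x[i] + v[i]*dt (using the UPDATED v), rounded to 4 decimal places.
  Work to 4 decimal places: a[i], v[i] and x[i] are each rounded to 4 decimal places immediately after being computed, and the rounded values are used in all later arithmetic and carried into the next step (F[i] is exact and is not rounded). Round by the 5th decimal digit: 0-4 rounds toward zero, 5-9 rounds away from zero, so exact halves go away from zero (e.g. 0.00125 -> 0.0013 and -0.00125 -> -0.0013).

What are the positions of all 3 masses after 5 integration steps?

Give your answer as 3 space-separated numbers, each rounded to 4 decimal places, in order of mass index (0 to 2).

Step 0: x=[4.0000 13.0000 17.0000] v=[0.0000 0.0000 2.0000]
Step 1: x=[5.2500 11.7500 18.0000] v=[5.0000 -5.0000 4.0000]
Step 2: x=[6.8125 10.4375 18.9375] v=[6.2500 -5.2500 3.7500]
Step 3: x=[7.5781 10.3438 19.2500] v=[3.0625 -0.3750 1.2500]
Step 4: x=[7.1406 11.7852 18.8360] v=[-1.7499 5.7655 -1.6562]
Step 5: x=[6.0791 13.8281 18.1593] v=[-4.2459 8.1717 -2.7070]

Answer: 6.0791 13.8281 18.1593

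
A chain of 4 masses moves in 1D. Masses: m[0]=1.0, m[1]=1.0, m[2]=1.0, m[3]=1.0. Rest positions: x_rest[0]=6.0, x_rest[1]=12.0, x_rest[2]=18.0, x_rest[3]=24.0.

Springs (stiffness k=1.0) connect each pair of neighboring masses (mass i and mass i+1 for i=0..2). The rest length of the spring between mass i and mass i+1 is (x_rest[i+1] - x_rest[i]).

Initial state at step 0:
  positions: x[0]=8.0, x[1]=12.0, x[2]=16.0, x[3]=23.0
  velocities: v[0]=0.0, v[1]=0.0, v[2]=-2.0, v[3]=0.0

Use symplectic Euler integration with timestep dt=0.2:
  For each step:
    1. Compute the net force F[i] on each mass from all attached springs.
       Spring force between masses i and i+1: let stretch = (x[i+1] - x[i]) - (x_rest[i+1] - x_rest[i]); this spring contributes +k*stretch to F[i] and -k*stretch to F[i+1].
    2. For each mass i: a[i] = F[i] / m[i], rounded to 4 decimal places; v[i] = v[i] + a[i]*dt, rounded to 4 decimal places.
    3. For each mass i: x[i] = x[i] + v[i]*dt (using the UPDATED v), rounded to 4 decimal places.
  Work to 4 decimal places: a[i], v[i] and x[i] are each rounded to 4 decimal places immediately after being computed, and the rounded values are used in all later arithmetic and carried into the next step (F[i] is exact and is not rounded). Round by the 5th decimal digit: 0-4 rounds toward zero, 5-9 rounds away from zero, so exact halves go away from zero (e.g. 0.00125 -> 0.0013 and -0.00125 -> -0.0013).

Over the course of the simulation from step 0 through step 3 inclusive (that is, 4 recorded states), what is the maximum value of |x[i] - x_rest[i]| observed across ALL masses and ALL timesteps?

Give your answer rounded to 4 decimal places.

Answer: 2.4192

Derivation:
Step 0: x=[8.0000 12.0000 16.0000 23.0000] v=[0.0000 0.0000 -2.0000 0.0000]
Step 1: x=[7.9200 12.0000 15.7200 22.9600] v=[-0.4000 0.0000 -1.4000 -0.2000]
Step 2: x=[7.7632 11.9856 15.5808 22.8704] v=[-0.7840 -0.0720 -0.6960 -0.4480]
Step 3: x=[7.5353 11.9461 15.5894 22.7292] v=[-1.1395 -0.1974 0.0429 -0.7059]
Max displacement = 2.4192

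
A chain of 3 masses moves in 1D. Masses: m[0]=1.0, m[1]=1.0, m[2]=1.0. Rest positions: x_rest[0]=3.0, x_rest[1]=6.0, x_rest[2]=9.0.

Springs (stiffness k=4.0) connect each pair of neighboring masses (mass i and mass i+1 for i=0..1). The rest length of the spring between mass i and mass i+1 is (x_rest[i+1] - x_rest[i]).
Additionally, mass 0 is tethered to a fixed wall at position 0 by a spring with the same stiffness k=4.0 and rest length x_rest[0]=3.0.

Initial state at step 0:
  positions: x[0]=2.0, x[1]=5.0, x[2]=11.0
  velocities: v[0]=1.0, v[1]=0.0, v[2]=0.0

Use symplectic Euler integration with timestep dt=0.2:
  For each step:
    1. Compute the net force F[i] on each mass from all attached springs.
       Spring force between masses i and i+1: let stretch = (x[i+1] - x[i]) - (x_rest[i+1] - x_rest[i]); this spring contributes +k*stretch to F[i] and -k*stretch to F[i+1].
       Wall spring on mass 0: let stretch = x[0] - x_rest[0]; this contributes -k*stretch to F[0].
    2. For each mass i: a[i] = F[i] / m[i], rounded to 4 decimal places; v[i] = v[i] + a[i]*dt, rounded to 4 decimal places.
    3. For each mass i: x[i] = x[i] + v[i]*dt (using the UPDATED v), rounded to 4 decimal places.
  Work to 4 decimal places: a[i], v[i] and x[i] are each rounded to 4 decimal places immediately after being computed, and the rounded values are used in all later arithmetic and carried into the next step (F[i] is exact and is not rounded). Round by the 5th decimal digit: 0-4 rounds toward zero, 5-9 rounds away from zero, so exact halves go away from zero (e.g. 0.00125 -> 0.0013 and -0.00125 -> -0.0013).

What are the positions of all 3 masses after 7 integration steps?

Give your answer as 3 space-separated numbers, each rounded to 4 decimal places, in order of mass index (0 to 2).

Step 0: x=[2.0000 5.0000 11.0000] v=[1.0000 0.0000 0.0000]
Step 1: x=[2.3600 5.4800 10.5200] v=[1.8000 2.4000 -2.4000]
Step 2: x=[2.8416 6.2672 9.7136] v=[2.4080 3.9360 -4.0320]
Step 3: x=[3.4166 7.0577 8.8358] v=[2.8752 3.9526 -4.3891]
Step 4: x=[4.0276 7.5501 8.1535] v=[3.0548 2.4622 -3.4116]
Step 5: x=[4.5577 7.5755 7.8546] v=[2.6507 0.1269 -1.4943]
Step 6: x=[4.8415 7.1627 7.9911] v=[1.4188 -2.0641 0.6824]
Step 7: x=[4.7220 6.5110 8.4750] v=[-0.5974 -3.2583 2.4197]

Answer: 4.7220 6.5110 8.4750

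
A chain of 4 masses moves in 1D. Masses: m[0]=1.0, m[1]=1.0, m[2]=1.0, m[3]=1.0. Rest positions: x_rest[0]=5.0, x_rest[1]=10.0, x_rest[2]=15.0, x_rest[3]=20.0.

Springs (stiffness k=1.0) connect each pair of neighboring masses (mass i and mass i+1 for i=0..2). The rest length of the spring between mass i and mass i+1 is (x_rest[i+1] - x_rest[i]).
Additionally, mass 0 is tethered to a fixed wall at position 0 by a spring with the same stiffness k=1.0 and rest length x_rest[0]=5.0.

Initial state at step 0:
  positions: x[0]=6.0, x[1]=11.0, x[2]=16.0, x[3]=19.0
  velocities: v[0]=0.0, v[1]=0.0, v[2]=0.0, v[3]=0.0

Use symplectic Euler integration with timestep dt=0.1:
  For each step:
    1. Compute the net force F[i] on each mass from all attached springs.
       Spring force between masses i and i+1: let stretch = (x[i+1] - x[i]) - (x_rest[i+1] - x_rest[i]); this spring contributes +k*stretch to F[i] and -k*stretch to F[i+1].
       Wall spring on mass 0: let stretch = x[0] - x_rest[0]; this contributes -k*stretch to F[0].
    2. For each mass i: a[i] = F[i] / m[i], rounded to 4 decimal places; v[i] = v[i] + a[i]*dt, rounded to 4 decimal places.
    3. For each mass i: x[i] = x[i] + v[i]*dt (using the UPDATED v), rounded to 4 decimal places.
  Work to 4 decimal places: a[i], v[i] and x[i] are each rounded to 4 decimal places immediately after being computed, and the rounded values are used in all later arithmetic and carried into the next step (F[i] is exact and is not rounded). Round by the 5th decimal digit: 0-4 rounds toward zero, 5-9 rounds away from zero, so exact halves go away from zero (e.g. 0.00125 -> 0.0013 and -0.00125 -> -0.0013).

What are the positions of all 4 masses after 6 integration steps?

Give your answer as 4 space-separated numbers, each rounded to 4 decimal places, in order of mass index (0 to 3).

Answer: 5.8035 10.9802 15.6205 19.3929

Derivation:
Step 0: x=[6.0000 11.0000 16.0000 19.0000] v=[0.0000 0.0000 0.0000 0.0000]
Step 1: x=[5.9900 11.0000 15.9800 19.0200] v=[-0.1000 0.0000 -0.2000 0.2000]
Step 2: x=[5.9702 10.9997 15.9406 19.0596] v=[-0.1980 -0.0030 -0.3940 0.3960]
Step 3: x=[5.9410 10.9985 15.8830 19.1180] v=[-0.2921 -0.0119 -0.5762 0.5841]
Step 4: x=[5.9030 10.9956 15.8089 19.1941] v=[-0.3805 -0.0292 -0.7412 0.7606]
Step 5: x=[5.8569 10.9899 15.7205 19.2863] v=[-0.4615 -0.0571 -0.8840 0.9221]
Step 6: x=[5.8035 10.9802 15.6205 19.3929] v=[-0.5339 -0.0973 -1.0005 1.0655]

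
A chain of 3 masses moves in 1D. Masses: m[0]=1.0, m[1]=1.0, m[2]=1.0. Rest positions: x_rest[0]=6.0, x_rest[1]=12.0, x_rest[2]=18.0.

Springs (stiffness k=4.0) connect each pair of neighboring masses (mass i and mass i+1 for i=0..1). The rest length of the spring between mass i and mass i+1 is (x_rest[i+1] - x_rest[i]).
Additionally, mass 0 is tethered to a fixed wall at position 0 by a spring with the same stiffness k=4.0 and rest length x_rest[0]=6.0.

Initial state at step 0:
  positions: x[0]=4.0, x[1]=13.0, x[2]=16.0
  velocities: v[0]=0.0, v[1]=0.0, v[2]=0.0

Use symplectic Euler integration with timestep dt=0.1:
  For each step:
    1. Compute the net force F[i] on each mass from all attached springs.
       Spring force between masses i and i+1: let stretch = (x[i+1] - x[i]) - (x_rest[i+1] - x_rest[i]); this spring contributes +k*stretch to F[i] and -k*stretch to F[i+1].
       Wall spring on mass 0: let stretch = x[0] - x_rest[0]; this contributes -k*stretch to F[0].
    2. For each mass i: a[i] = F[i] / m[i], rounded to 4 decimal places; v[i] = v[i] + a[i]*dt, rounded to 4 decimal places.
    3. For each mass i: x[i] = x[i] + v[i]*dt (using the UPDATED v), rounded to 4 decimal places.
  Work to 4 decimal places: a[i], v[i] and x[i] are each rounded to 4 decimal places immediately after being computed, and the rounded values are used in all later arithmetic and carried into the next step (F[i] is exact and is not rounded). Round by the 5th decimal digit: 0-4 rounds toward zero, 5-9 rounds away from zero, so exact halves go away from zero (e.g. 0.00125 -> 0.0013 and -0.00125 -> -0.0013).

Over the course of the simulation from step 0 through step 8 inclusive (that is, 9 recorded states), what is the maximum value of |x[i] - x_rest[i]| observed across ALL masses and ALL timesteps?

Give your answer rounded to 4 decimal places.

Answer: 2.5938

Derivation:
Step 0: x=[4.0000 13.0000 16.0000] v=[0.0000 0.0000 0.0000]
Step 1: x=[4.2000 12.7600 16.1200] v=[2.0000 -2.4000 1.2000]
Step 2: x=[4.5744 12.3120 16.3456] v=[3.7440 -4.4800 2.2560]
Step 3: x=[5.0753 11.7158 16.6499] v=[5.0093 -5.9616 3.0426]
Step 4: x=[5.6388 11.0514 16.9968] v=[5.6354 -6.6442 3.4690]
Step 5: x=[6.1933 10.4083 17.3459] v=[5.5449 -6.4311 3.4908]
Step 6: x=[6.6687 9.8741 17.6575] v=[4.7536 -5.3421 3.1158]
Step 7: x=[7.0055 9.5230 17.8977] v=[3.3683 -3.5109 2.4024]
Step 8: x=[7.1628 9.4062 18.0430] v=[1.5731 -1.1680 1.4525]
Max displacement = 2.5938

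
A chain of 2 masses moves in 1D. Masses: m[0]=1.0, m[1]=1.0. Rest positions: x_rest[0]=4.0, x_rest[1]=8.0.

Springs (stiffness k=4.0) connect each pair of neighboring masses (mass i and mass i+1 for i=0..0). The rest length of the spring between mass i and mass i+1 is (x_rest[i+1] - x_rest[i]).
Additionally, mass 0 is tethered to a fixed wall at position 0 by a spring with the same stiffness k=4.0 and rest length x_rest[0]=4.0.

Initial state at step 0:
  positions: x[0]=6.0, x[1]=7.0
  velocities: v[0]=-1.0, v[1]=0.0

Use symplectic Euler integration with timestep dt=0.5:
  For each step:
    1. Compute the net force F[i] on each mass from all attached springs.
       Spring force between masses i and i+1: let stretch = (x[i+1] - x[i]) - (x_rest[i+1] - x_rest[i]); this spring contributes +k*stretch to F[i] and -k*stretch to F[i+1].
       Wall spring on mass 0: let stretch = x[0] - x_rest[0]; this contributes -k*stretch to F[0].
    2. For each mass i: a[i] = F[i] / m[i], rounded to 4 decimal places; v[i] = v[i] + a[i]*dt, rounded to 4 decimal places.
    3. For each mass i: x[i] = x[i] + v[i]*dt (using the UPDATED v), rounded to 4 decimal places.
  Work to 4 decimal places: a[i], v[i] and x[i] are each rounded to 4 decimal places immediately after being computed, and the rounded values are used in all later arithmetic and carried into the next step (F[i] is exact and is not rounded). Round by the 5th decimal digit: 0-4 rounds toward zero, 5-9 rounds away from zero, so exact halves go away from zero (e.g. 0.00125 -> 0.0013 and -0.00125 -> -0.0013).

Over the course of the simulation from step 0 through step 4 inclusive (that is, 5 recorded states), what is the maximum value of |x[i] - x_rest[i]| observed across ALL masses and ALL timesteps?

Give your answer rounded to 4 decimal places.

Answer: 3.5000

Derivation:
Step 0: x=[6.0000 7.0000] v=[-1.0000 0.0000]
Step 1: x=[0.5000 10.0000] v=[-11.0000 6.0000]
Step 2: x=[4.0000 7.5000] v=[7.0000 -5.0000]
Step 3: x=[7.0000 5.5000] v=[6.0000 -4.0000]
Step 4: x=[1.5000 9.0000] v=[-11.0000 7.0000]
Max displacement = 3.5000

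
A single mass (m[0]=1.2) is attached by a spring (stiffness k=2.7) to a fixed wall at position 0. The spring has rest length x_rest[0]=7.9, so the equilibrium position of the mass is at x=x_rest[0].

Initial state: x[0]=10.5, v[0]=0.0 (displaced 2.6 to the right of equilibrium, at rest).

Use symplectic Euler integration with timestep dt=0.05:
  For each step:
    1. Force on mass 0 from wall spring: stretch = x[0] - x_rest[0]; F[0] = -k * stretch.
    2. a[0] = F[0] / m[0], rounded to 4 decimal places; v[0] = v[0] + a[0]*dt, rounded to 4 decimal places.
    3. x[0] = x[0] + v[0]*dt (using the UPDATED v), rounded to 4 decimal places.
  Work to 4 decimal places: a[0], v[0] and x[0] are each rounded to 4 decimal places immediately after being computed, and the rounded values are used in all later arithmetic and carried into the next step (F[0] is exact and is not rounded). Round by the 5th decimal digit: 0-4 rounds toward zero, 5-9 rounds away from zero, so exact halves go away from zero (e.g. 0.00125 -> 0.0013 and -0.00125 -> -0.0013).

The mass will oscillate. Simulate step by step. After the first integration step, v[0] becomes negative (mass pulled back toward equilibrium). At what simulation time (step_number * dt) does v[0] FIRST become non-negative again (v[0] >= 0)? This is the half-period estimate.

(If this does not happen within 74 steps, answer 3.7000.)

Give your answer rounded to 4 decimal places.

Step 0: x=[10.5000] v=[0.0000]
Step 1: x=[10.4854] v=[-0.2925]
Step 2: x=[10.4562] v=[-0.5834]
Step 3: x=[10.4127] v=[-0.8710]
Step 4: x=[10.3550] v=[-1.1537]
Step 5: x=[10.2835] v=[-1.4299]
Step 6: x=[10.1986] v=[-1.6980]
Step 7: x=[10.1008] v=[-1.9566]
Step 8: x=[9.9906] v=[-2.2042]
Step 9: x=[9.8686] v=[-2.4394]
Step 10: x=[9.7356] v=[-2.6609]
Step 11: x=[9.5922] v=[-2.8674]
Step 12: x=[9.4393] v=[-3.0578]
Step 13: x=[9.2778] v=[-3.2310]
Step 14: x=[9.1085] v=[-3.3860]
Step 15: x=[8.9324] v=[-3.5220]
Step 16: x=[8.7505] v=[-3.6381]
Step 17: x=[8.5638] v=[-3.7338]
Step 18: x=[8.3734] v=[-3.8085]
Step 19: x=[8.1803] v=[-3.8618]
Step 20: x=[7.9856] v=[-3.8933]
Step 21: x=[7.7905] v=[-3.9029]
Step 22: x=[7.5960] v=[-3.8906]
Step 23: x=[7.4032] v=[-3.8564]
Step 24: x=[7.2132] v=[-3.8005]
Step 25: x=[7.0270] v=[-3.7232]
Step 26: x=[6.8458] v=[-3.6250]
Step 27: x=[6.6705] v=[-3.5064]
Step 28: x=[6.5021] v=[-3.3681]
Step 29: x=[6.3416] v=[-3.2108]
Step 30: x=[6.1898] v=[-3.0355]
Step 31: x=[6.0476] v=[-2.8431]
Step 32: x=[5.9159] v=[-2.6347]
Step 33: x=[5.7953] v=[-2.4115]
Step 34: x=[5.6866] v=[-2.1747]
Step 35: x=[5.5903] v=[-1.9257]
Step 36: x=[5.5070] v=[-1.6659]
Step 37: x=[5.4372] v=[-1.3967]
Step 38: x=[5.3812] v=[-1.1196]
Step 39: x=[5.3394] v=[-0.8362]
Step 40: x=[5.3120] v=[-0.5481]
Step 41: x=[5.2992] v=[-0.2570]
Step 42: x=[5.3010] v=[0.0356]
First v>=0 after going negative at step 42, time=2.1000

Answer: 2.1000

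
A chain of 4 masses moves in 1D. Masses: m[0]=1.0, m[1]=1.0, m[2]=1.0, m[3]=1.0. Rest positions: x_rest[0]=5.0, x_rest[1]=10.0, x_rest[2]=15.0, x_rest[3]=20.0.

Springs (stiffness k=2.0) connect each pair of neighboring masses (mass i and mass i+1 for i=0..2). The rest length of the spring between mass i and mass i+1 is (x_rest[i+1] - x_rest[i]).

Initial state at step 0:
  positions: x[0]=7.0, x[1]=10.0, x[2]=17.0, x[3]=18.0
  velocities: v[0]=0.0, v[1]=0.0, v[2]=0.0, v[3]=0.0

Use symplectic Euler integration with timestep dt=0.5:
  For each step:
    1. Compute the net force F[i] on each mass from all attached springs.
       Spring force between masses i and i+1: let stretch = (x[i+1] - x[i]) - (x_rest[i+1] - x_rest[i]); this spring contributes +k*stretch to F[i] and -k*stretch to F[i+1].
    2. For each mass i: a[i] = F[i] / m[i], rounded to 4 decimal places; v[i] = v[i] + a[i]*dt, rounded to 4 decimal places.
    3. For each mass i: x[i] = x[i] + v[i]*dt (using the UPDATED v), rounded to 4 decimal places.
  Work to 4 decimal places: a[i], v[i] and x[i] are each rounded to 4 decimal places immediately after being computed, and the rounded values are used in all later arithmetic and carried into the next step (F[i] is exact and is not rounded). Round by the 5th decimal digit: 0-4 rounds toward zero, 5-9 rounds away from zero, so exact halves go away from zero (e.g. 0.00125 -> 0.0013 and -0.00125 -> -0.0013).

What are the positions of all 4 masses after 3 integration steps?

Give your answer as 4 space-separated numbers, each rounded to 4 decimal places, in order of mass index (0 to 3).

Step 0: x=[7.0000 10.0000 17.0000 18.0000] v=[0.0000 0.0000 0.0000 0.0000]
Step 1: x=[6.0000 12.0000 14.0000 20.0000] v=[-2.0000 4.0000 -6.0000 4.0000]
Step 2: x=[5.5000 12.0000 13.0000 21.5000] v=[-1.0000 0.0000 -2.0000 3.0000]
Step 3: x=[5.7500 9.2500 15.7500 21.2500] v=[0.5000 -5.5000 5.5000 -0.5000]

Answer: 5.7500 9.2500 15.7500 21.2500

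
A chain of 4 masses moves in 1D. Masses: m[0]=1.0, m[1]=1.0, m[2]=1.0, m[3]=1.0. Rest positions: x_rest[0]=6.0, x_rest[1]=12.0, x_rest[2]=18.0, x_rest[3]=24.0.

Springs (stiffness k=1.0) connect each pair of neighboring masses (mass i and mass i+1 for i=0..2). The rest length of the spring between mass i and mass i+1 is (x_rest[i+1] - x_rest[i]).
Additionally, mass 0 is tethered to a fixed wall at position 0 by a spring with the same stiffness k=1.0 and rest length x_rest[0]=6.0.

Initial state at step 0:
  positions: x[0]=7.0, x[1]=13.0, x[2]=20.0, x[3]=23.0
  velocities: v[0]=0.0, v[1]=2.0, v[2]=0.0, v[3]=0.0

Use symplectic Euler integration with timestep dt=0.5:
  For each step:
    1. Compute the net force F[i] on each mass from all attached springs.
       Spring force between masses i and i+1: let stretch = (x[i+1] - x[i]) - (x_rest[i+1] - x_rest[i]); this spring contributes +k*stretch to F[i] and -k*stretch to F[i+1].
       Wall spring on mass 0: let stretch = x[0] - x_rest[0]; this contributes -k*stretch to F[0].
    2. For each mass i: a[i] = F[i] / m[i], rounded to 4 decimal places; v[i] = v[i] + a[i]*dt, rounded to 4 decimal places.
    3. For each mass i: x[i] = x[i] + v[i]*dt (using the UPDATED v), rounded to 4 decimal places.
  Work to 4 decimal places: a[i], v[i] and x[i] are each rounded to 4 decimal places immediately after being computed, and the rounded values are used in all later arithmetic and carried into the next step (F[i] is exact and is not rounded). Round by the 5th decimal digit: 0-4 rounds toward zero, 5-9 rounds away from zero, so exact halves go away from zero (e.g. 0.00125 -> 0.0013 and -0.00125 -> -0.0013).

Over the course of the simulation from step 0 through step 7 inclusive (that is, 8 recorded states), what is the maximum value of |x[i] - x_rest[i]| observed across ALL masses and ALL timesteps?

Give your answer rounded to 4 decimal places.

Step 0: x=[7.0000 13.0000 20.0000 23.0000] v=[0.0000 2.0000 0.0000 0.0000]
Step 1: x=[6.7500 14.2500 19.0000 23.7500] v=[-0.5000 2.5000 -2.0000 1.5000]
Step 2: x=[6.6875 14.8125 18.0000 24.8125] v=[-0.1250 1.1250 -2.0000 2.1250]
Step 3: x=[6.9844 14.1406 17.9063 25.6719] v=[0.5938 -1.3438 -0.1875 1.7188]
Step 4: x=[7.3243 12.6211 18.8126 26.0899] v=[0.6797 -3.0391 1.8125 0.8360]
Step 5: x=[7.1573 11.3252 19.9903 26.1886] v=[-0.3341 -2.5918 2.3554 0.1974]
Step 6: x=[6.2429 11.1536 20.5513 26.2378] v=[-1.8288 -0.3432 1.1220 0.0983]
Step 7: x=[4.9955 12.1038 20.1845 26.3654] v=[-2.4949 1.9003 -0.7336 0.2551]
Max displacement = 2.8125

Answer: 2.8125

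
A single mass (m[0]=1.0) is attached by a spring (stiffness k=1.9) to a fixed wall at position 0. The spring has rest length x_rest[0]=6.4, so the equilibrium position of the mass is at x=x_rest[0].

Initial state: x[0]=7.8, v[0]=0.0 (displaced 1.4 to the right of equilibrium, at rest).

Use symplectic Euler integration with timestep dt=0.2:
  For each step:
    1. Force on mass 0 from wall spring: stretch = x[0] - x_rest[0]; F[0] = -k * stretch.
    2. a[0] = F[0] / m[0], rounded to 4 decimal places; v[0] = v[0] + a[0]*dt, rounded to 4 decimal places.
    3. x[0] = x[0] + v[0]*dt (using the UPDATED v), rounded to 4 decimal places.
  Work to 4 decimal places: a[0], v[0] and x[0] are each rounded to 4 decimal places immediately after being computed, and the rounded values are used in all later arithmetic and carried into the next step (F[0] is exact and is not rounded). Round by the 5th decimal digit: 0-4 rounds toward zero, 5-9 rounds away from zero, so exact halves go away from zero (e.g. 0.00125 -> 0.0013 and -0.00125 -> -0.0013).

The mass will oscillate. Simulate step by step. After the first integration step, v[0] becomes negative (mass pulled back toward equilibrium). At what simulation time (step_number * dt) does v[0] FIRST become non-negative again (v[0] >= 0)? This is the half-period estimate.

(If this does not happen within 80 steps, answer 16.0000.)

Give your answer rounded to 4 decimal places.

Step 0: x=[7.8000] v=[0.0000]
Step 1: x=[7.6936] v=[-0.5320]
Step 2: x=[7.4889] v=[-1.0236]
Step 3: x=[7.2014] v=[-1.4374]
Step 4: x=[6.8530] v=[-1.7419]
Step 5: x=[6.4702] v=[-1.9140]
Step 6: x=[6.0821] v=[-1.9407]
Step 7: x=[5.7181] v=[-1.8199]
Step 8: x=[5.4059] v=[-1.5608]
Step 9: x=[5.1693] v=[-1.1830]
Step 10: x=[5.0262] v=[-0.7153]
Step 11: x=[4.9875] v=[-0.1933]
Step 12: x=[5.0562] v=[0.3435]
First v>=0 after going negative at step 12, time=2.4000

Answer: 2.4000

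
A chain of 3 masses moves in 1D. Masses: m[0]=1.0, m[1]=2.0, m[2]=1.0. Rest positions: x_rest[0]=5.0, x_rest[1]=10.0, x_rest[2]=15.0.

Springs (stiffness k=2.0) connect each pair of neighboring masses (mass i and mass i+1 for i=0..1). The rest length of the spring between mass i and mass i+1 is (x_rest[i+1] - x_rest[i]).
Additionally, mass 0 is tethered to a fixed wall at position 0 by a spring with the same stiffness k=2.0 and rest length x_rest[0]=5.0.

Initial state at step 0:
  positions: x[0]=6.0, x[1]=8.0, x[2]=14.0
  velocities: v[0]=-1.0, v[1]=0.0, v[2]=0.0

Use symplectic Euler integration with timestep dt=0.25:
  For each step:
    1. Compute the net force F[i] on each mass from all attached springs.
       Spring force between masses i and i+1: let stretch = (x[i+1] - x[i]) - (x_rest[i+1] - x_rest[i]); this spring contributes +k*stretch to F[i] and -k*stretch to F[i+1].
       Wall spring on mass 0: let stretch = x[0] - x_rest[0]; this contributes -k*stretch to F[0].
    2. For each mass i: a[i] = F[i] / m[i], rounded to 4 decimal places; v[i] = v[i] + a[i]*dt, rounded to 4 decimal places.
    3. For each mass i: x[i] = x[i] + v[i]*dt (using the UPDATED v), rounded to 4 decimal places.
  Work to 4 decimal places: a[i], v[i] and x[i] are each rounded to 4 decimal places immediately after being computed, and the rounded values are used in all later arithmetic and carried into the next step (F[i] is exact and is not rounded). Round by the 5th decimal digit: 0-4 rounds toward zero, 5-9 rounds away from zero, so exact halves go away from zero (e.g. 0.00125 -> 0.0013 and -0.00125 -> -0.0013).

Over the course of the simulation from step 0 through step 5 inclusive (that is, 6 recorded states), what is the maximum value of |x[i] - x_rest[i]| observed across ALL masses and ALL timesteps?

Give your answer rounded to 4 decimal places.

Answer: 2.5734

Derivation:
Step 0: x=[6.0000 8.0000 14.0000] v=[-1.0000 0.0000 0.0000]
Step 1: x=[5.2500 8.2500 13.8750] v=[-3.0000 1.0000 -0.5000]
Step 2: x=[4.2188 8.6641 13.6719] v=[-4.1250 1.6563 -0.8125]
Step 3: x=[3.2159 9.1133 13.4678] v=[-4.0118 1.7969 -0.8164]
Step 4: x=[2.5481 9.4661 13.3444] v=[-2.6711 1.4112 -0.4937]
Step 5: x=[2.4266 9.6289 13.3612] v=[-0.4862 0.6513 0.0672]
Max displacement = 2.5734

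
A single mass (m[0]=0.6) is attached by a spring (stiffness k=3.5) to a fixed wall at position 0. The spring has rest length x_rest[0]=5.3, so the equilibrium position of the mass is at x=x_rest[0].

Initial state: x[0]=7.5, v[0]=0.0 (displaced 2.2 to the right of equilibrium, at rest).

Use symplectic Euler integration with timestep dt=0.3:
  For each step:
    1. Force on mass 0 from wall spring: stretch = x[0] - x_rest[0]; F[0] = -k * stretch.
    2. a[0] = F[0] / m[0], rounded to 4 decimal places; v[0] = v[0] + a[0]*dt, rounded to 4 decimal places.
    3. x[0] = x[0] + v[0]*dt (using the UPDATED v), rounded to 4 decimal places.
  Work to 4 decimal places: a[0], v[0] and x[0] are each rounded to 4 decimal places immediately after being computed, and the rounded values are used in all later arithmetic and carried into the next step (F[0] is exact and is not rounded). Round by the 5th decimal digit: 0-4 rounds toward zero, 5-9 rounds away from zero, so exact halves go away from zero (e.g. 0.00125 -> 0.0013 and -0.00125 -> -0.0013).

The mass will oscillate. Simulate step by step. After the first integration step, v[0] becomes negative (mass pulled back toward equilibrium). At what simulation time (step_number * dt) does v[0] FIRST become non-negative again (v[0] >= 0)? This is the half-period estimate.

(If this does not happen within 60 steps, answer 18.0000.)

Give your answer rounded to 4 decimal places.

Answer: 1.5000

Derivation:
Step 0: x=[7.5000] v=[0.0000]
Step 1: x=[6.3450] v=[-3.8500]
Step 2: x=[4.6414] v=[-5.6787]
Step 3: x=[3.2835] v=[-4.5262]
Step 4: x=[2.9843] v=[-0.9973]
Step 5: x=[3.9009] v=[3.0552]
First v>=0 after going negative at step 5, time=1.5000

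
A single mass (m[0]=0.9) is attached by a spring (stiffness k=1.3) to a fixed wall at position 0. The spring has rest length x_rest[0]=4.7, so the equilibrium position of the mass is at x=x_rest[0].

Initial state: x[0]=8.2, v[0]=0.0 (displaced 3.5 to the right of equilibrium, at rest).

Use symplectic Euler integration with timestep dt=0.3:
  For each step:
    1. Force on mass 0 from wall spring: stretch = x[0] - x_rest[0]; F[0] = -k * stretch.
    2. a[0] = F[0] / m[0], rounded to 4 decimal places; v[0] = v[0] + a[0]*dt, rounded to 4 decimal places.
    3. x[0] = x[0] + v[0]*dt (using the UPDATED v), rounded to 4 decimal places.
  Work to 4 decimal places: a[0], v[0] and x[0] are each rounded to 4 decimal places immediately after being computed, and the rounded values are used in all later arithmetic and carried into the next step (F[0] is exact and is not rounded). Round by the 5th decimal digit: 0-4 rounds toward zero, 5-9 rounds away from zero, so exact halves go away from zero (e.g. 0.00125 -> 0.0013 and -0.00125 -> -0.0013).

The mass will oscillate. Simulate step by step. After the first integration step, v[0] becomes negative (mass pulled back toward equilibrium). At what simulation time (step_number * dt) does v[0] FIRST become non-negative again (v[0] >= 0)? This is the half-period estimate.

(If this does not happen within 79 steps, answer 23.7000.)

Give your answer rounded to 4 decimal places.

Answer: 2.7000

Derivation:
Step 0: x=[8.2000] v=[0.0000]
Step 1: x=[7.7450] v=[-1.5167]
Step 2: x=[6.8941] v=[-2.8362]
Step 3: x=[5.7580] v=[-3.7870]
Step 4: x=[4.4844] v=[-4.2455]
Step 5: x=[3.2388] v=[-4.1521]
Step 6: x=[2.1831] v=[-3.5189]
Step 7: x=[1.4546] v=[-2.4283]
Step 8: x=[1.1480] v=[-1.0220]
Step 9: x=[1.3032] v=[0.5172]
First v>=0 after going negative at step 9, time=2.7000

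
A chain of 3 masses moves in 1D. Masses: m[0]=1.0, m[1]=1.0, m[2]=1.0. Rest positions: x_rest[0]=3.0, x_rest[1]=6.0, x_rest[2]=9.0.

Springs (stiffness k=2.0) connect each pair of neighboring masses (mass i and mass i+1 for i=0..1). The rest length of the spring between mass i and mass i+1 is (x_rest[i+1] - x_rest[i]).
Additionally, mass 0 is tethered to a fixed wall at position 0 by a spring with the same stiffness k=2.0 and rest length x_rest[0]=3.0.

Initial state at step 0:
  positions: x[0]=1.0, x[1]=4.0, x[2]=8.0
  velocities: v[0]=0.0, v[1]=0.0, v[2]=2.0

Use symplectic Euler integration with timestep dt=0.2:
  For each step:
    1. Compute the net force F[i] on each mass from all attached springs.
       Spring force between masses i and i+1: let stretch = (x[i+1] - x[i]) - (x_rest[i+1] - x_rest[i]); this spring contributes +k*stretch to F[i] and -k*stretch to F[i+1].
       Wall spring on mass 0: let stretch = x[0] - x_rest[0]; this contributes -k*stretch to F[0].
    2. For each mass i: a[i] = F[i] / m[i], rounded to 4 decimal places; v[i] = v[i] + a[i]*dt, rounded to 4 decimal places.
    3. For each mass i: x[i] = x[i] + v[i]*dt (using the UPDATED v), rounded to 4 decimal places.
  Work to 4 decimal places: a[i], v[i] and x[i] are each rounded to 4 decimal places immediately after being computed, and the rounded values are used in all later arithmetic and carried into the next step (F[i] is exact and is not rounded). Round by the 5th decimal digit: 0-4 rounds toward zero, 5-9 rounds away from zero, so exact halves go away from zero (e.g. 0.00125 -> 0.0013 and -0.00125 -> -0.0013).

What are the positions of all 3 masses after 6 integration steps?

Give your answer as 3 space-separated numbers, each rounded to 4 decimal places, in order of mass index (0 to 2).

Answer: 3.3246 6.0266 8.6263

Derivation:
Step 0: x=[1.0000 4.0000 8.0000] v=[0.0000 0.0000 2.0000]
Step 1: x=[1.1600 4.0800 8.3200] v=[0.8000 0.4000 1.6000]
Step 2: x=[1.4608 4.2656 8.5408] v=[1.5040 0.9280 1.1040]
Step 3: x=[1.8691 4.5688 8.6596] v=[2.0416 1.5162 0.5939]
Step 4: x=[2.3439 4.9833 8.6911] v=[2.3738 2.0726 0.1576]
Step 5: x=[2.8423 5.4833 8.6660] v=[2.4920 2.5000 -0.1255]
Step 6: x=[3.3246 6.0266 8.6263] v=[2.4115 2.7167 -0.1986]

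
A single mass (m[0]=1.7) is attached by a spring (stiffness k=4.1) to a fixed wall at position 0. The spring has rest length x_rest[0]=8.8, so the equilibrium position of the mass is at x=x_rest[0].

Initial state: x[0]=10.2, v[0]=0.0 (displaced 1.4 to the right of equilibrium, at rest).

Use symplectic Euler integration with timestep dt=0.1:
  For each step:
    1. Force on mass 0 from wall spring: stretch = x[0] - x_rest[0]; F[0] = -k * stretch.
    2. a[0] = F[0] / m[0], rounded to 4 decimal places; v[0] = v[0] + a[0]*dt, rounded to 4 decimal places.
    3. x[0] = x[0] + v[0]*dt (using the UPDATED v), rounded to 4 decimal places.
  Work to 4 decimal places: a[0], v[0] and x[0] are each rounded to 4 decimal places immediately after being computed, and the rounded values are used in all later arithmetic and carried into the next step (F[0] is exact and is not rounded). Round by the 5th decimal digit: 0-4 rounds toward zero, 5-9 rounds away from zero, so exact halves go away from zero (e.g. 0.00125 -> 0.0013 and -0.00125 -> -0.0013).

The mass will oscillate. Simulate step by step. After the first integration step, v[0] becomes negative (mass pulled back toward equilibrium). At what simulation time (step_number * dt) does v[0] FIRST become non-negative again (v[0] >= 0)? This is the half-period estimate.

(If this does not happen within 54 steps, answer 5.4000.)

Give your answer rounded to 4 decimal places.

Answer: 2.1000

Derivation:
Step 0: x=[10.2000] v=[0.0000]
Step 1: x=[10.1662] v=[-0.3377]
Step 2: x=[10.0995] v=[-0.6672]
Step 3: x=[10.0014] v=[-0.9806]
Step 4: x=[9.8744] v=[-1.2704]
Step 5: x=[9.7215] v=[-1.5295]
Step 6: x=[9.5463] v=[-1.7517]
Step 7: x=[9.3531] v=[-1.9317]
Step 8: x=[9.1466] v=[-2.0651]
Step 9: x=[8.9317] v=[-2.1487]
Step 10: x=[8.7137] v=[-2.1805]
Step 11: x=[8.4977] v=[-2.1597]
Step 12: x=[8.2890] v=[-2.0868]
Step 13: x=[8.0926] v=[-1.9636]
Step 14: x=[7.9133] v=[-1.7930]
Step 15: x=[7.7554] v=[-1.5792]
Step 16: x=[7.6227] v=[-1.3273]
Step 17: x=[7.5184] v=[-1.0434]
Step 18: x=[7.4450] v=[-0.7343]
Step 19: x=[7.4043] v=[-0.4075]
Step 20: x=[7.3972] v=[-0.0709]
Step 21: x=[7.4239] v=[0.2674]
First v>=0 after going negative at step 21, time=2.1000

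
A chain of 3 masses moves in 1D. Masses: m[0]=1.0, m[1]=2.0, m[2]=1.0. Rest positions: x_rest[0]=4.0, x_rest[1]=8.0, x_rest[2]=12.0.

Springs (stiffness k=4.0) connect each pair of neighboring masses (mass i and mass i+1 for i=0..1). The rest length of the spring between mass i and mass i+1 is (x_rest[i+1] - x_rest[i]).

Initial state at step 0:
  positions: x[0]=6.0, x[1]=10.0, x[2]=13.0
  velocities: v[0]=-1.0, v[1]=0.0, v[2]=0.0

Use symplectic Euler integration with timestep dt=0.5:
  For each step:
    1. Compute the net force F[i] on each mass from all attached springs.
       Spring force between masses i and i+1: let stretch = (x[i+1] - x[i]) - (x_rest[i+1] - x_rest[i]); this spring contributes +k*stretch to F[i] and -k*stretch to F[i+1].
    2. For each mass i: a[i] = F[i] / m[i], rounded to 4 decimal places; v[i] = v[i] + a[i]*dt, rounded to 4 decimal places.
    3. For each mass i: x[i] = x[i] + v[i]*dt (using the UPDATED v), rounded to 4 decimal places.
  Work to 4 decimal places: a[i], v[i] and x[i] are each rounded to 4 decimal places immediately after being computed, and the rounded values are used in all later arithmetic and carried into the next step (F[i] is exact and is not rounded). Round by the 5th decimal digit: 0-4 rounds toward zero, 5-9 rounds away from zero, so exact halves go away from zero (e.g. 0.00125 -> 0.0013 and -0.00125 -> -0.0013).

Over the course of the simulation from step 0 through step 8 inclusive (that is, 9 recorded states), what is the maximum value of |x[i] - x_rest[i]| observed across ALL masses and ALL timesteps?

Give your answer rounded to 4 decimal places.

Answer: 2.5000

Derivation:
Step 0: x=[6.0000 10.0000 13.0000] v=[-1.0000 0.0000 0.0000]
Step 1: x=[5.5000 9.5000 14.0000] v=[-1.0000 -1.0000 2.0000]
Step 2: x=[5.0000 9.2500 14.5000] v=[-1.0000 -0.5000 1.0000]
Step 3: x=[4.7500 9.5000 13.7500] v=[-0.5000 0.5000 -1.5000]
Step 4: x=[5.2500 9.5000 12.7500] v=[1.0000 0.0000 -2.0000]
Step 5: x=[6.0000 9.0000 12.5000] v=[1.5000 -1.0000 -0.5000]
Step 6: x=[5.7500 8.7500 12.7500] v=[-0.5000 -0.5000 0.5000]
Step 7: x=[4.5000 9.0000 13.0000] v=[-2.5000 0.5000 0.5000]
Step 8: x=[3.7500 9.0000 13.2500] v=[-1.5000 0.0000 0.5000]
Max displacement = 2.5000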